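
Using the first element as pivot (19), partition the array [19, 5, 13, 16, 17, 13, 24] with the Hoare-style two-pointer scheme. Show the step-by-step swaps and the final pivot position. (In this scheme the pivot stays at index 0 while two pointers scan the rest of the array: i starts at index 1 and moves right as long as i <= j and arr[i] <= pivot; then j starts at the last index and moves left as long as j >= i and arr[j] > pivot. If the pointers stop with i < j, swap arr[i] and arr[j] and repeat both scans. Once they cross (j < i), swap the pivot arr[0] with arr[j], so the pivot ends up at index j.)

Hoare-style two-pointer partition with pivot = 19:

Initial array: [19, 5, 13, 16, 17, 13, 24]

Pointers start at i = 1, j = 6.
i ends at 6, j ends at 5: the pointers have crossed (j < i), so scanning stops.

Swap pivot arr[0] with arr[5] to place pivot at position 5: [13, 5, 13, 16, 17, 19, 24]
Pivot position: 5

After partitioning with pivot 19, the array becomes [13, 5, 13, 16, 17, 19, 24]. The pivot is placed at index 5. All elements to the left of the pivot are <= 19, and all elements to the right are > 19.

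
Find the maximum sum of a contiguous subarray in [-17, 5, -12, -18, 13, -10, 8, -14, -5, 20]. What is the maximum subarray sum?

Using Kadane's algorithm on [-17, 5, -12, -18, 13, -10, 8, -14, -5, 20]:

Scanning through the array:
Position 1 (value 5): max_ending_here = 5, max_so_far = 5
Position 2 (value -12): max_ending_here = -7, max_so_far = 5
Position 3 (value -18): max_ending_here = -18, max_so_far = 5
Position 4 (value 13): max_ending_here = 13, max_so_far = 13
Position 5 (value -10): max_ending_here = 3, max_so_far = 13
Position 6 (value 8): max_ending_here = 11, max_so_far = 13
Position 7 (value -14): max_ending_here = -3, max_so_far = 13
Position 8 (value -5): max_ending_here = -5, max_so_far = 13
Position 9 (value 20): max_ending_here = 20, max_so_far = 20

Maximum subarray: [20]
Maximum sum: 20

The maximum subarray is [20] with sum 20. This subarray runs from index 9 to index 9.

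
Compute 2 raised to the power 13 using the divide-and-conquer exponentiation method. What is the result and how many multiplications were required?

Computing 2^13 by squaring (build up from 2^1; each line after the first costs one multiplication):

2^1 = 2
2^2 = (2^1)^2 = 2^2 = 4
2^3 = 2 * 2^2 = 2 * 4 = 8
2^6 = (2^3)^2 = 8^2 = 64
2^12 = (2^6)^2 = 64^2 = 4096
2^13 = 2 * 2^12 = 2 * 4096 = 8192

Result: 8192
Multiplications needed: 5 (5 lines after 2^1)

2^13 = 8192. Using exponentiation by squaring, this requires 5 multiplications. The key idea: if the exponent is even, square the half-power; if odd, multiply by the base once.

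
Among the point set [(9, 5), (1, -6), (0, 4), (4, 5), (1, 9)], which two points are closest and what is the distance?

Computing all pairwise distances among 5 points:

d((9, 5), (1, -6)) = 13.6015
d((9, 5), (0, 4)) = 9.0554
d((9, 5), (4, 5)) = 5.0
d((9, 5), (1, 9)) = 8.9443
d((1, -6), (0, 4)) = 10.0499
d((1, -6), (4, 5)) = 11.4018
d((1, -6), (1, 9)) = 15.0
d((0, 4), (4, 5)) = 4.1231 <-- minimum
d((0, 4), (1, 9)) = 5.099
d((4, 5), (1, 9)) = 5.0

Closest pair: (0, 4) and (4, 5) with distance 4.1231

The closest pair is (0, 4) and (4, 5) with Euclidean distance 4.1231. For 5 points, brute-force pairwise comparison is shown above. For large n, the divide-and-conquer algorithm (sort by x, recurse on halves, check the dividing strip) achieves O(n log n).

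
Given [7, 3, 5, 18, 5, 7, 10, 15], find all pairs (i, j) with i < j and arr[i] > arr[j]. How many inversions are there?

Finding inversions in [7, 3, 5, 18, 5, 7, 10, 15]:

(0, 1): arr[0]=7 > arr[1]=3
(0, 2): arr[0]=7 > arr[2]=5
(0, 4): arr[0]=7 > arr[4]=5
(3, 4): arr[3]=18 > arr[4]=5
(3, 5): arr[3]=18 > arr[5]=7
(3, 6): arr[3]=18 > arr[6]=10
(3, 7): arr[3]=18 > arr[7]=15

Total inversions: 7

The array has 7 inversion(s): (0,1), (0,2), (0,4), (3,4), (3,5), (3,6), (3,7). Each pair (i,j) satisfies i < j and arr[i] > arr[j].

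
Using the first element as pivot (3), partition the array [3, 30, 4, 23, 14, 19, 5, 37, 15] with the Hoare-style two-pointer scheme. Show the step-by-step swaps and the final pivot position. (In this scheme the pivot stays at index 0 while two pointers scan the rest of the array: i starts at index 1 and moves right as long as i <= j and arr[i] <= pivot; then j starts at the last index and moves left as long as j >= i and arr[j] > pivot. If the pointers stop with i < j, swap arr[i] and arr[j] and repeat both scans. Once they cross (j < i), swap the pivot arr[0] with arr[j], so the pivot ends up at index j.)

Hoare-style two-pointer partition with pivot = 3:

Initial array: [3, 30, 4, 23, 14, 19, 5, 37, 15]

Pointers start at i = 1, j = 8.
i ends at 1, j ends at 0: the pointers have crossed (j < i), so scanning stops.

j = 0, so swapping arr[0] with arr[j] leaves the pivot at position 0: [3, 30, 4, 23, 14, 19, 5, 37, 15]
Pivot position: 0

After partitioning with pivot 3, the array becomes [3, 30, 4, 23, 14, 19, 5, 37, 15]. The pivot is placed at index 0. All elements to the left of the pivot are <= 3, and all elements to the right are > 3.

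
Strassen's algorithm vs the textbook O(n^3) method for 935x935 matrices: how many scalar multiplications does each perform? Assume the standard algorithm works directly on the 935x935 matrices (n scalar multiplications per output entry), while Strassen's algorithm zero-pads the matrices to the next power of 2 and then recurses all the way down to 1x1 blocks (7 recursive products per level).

Matrix multiplication for 935x935 matrices:

Strassen's algorithm requires power-of-2 dimensions. Pad 935x935 to 1024x1024 (next power of 2).

Standard algorithm: 935^3 = 817400375 multiplications
Strassen's algorithm: 7^(log2(1024)) = 7^10 = 282475249 multiplications
Savings: 817400375 - 282475249 = 534925126 multiplications

Standard: 817400375 multiplications (935^3). Strassen: 282475249 multiplications (7^10, after padding to 1024x1024). Strassen reduces 8 recursive multiplications to 7 at each level.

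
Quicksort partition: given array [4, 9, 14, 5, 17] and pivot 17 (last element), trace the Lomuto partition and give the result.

Lomuto partition with pivot = 17:

Initial array: [4, 9, 14, 5, 17]

arr[0]=4 <= 17: swap with position 0, array becomes [4, 9, 14, 5, 17]
arr[1]=9 <= 17: swap with position 1, array becomes [4, 9, 14, 5, 17]
arr[2]=14 <= 17: swap with position 2, array becomes [4, 9, 14, 5, 17]
arr[3]=5 <= 17: swap with position 3, array becomes [4, 9, 14, 5, 17]

Place pivot at position 4: [4, 9, 14, 5, 17]
Pivot position: 4

After partitioning with pivot 17, the array becomes [4, 9, 14, 5, 17]. The pivot is placed at index 4. All elements to the left of the pivot are <= 17, and all elements to the right are > 17.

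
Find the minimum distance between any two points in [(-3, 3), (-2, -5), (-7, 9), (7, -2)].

Computing all pairwise distances among 4 points:

d((-3, 3), (-2, -5)) = 8.0623
d((-3, 3), (-7, 9)) = 7.2111 <-- minimum
d((-3, 3), (7, -2)) = 11.1803
d((-2, -5), (-7, 9)) = 14.8661
d((-2, -5), (7, -2)) = 9.4868
d((-7, 9), (7, -2)) = 17.8045

Closest pair: (-3, 3) and (-7, 9) with distance 7.2111

The closest pair is (-3, 3) and (-7, 9) with Euclidean distance 7.2111. For 4 points, brute-force pairwise comparison is shown above. For large n, the divide-and-conquer algorithm (sort by x, recurse on halves, check the dividing strip) achieves O(n log n).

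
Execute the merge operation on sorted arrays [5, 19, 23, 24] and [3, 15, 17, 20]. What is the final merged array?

Merging process:

Compare 5 vs 3: take 3 from right. Merged: [3]
Compare 5 vs 15: take 5 from left. Merged: [3, 5]
Compare 19 vs 15: take 15 from right. Merged: [3, 5, 15]
Compare 19 vs 17: take 17 from right. Merged: [3, 5, 15, 17]
Compare 19 vs 20: take 19 from left. Merged: [3, 5, 15, 17, 19]
Compare 23 vs 20: take 20 from right. Merged: [3, 5, 15, 17, 19, 20]
Append remaining from left: [23, 24]. Merged: [3, 5, 15, 17, 19, 20, 23, 24]

Final merged array: [3, 5, 15, 17, 19, 20, 23, 24]
Total comparisons: 6

The merged array is [3, 5, 15, 17, 19, 20, 23, 24], requiring 6 comparisons. The merge step runs in O(n) time where n is the total number of elements.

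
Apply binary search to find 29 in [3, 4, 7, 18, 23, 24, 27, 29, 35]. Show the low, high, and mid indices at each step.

Binary search for 29 in [3, 4, 7, 18, 23, 24, 27, 29, 35]:

lo=0, hi=8, mid=4, arr[mid]=23 -> 23 < 29, search right half
lo=5, hi=8, mid=6, arr[mid]=27 -> 27 < 29, search right half
lo=7, hi=8, mid=7, arr[mid]=29 -> Found target at index 7!

Binary search finds 29 at index 7 after 3 comparisons. The search repeatedly halves the search space by comparing with the middle element.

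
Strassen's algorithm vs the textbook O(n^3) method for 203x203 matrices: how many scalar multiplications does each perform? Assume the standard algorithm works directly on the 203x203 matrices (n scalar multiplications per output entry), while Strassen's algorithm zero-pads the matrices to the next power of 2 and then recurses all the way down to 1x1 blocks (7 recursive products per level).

Matrix multiplication for 203x203 matrices:

Strassen's algorithm requires power-of-2 dimensions. Pad 203x203 to 256x256 (next power of 2).

Standard algorithm: 203^3 = 8365427 multiplications
Strassen's algorithm: 7^(log2(256)) = 7^8 = 5764801 multiplications
Savings: 8365427 - 5764801 = 2600626 multiplications

Standard: 8365427 multiplications (203^3). Strassen: 5764801 multiplications (7^8, after padding to 256x256). Strassen reduces 8 recursive multiplications to 7 at each level.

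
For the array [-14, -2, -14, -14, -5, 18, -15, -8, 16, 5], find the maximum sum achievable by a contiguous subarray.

Using Kadane's algorithm on [-14, -2, -14, -14, -5, 18, -15, -8, 16, 5]:

Scanning through the array:
Position 1 (value -2): max_ending_here = -2, max_so_far = -2
Position 2 (value -14): max_ending_here = -14, max_so_far = -2
Position 3 (value -14): max_ending_here = -14, max_so_far = -2
Position 4 (value -5): max_ending_here = -5, max_so_far = -2
Position 5 (value 18): max_ending_here = 18, max_so_far = 18
Position 6 (value -15): max_ending_here = 3, max_so_far = 18
Position 7 (value -8): max_ending_here = -5, max_so_far = 18
Position 8 (value 16): max_ending_here = 16, max_so_far = 18
Position 9 (value 5): max_ending_here = 21, max_so_far = 21

Maximum subarray: [16, 5]
Maximum sum: 21

The maximum subarray is [16, 5] with sum 21. This subarray runs from index 8 to index 9.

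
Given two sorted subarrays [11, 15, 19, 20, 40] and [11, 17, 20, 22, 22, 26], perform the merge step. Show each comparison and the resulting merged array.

Merging process:

Compare 11 vs 11: take 11 from left. Merged: [11]
Compare 15 vs 11: take 11 from right. Merged: [11, 11]
Compare 15 vs 17: take 15 from left. Merged: [11, 11, 15]
Compare 19 vs 17: take 17 from right. Merged: [11, 11, 15, 17]
Compare 19 vs 20: take 19 from left. Merged: [11, 11, 15, 17, 19]
Compare 20 vs 20: take 20 from left. Merged: [11, 11, 15, 17, 19, 20]
Compare 40 vs 20: take 20 from right. Merged: [11, 11, 15, 17, 19, 20, 20]
Compare 40 vs 22: take 22 from right. Merged: [11, 11, 15, 17, 19, 20, 20, 22]
Compare 40 vs 22: take 22 from right. Merged: [11, 11, 15, 17, 19, 20, 20, 22, 22]
Compare 40 vs 26: take 26 from right. Merged: [11, 11, 15, 17, 19, 20, 20, 22, 22, 26]
Append remaining from left: [40]. Merged: [11, 11, 15, 17, 19, 20, 20, 22, 22, 26, 40]

Final merged array: [11, 11, 15, 17, 19, 20, 20, 22, 22, 26, 40]
Total comparisons: 10

The merged array is [11, 11, 15, 17, 19, 20, 20, 22, 22, 26, 40], requiring 10 comparisons. The merge step runs in O(n) time where n is the total number of elements.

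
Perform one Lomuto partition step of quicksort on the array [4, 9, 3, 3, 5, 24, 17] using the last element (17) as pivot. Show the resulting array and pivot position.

Lomuto partition with pivot = 17:

Initial array: [4, 9, 3, 3, 5, 24, 17]

arr[0]=4 <= 17: swap with position 0, array becomes [4, 9, 3, 3, 5, 24, 17]
arr[1]=9 <= 17: swap with position 1, array becomes [4, 9, 3, 3, 5, 24, 17]
arr[2]=3 <= 17: swap with position 2, array becomes [4, 9, 3, 3, 5, 24, 17]
arr[3]=3 <= 17: swap with position 3, array becomes [4, 9, 3, 3, 5, 24, 17]
arr[4]=5 <= 17: swap with position 4, array becomes [4, 9, 3, 3, 5, 24, 17]
arr[5]=24 > 17: no swap

Place pivot at position 5: [4, 9, 3, 3, 5, 17, 24]
Pivot position: 5

After partitioning with pivot 17, the array becomes [4, 9, 3, 3, 5, 17, 24]. The pivot is placed at index 5. All elements to the left of the pivot are <= 17, and all elements to the right are > 17.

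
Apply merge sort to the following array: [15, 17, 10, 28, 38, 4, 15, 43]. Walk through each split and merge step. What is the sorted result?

Merge sort trace:

Split: [15, 17, 10, 28, 38, 4, 15, 43] -> [15, 17, 10, 28] and [38, 4, 15, 43]
  Split: [15, 17, 10, 28] -> [15, 17] and [10, 28]
    Split: [15, 17] -> [15] and [17]
    Merge: [15] + [17] -> [15, 17]
    Split: [10, 28] -> [10] and [28]
    Merge: [10] + [28] -> [10, 28]
  Merge: [15, 17] + [10, 28] -> [10, 15, 17, 28]
  Split: [38, 4, 15, 43] -> [38, 4] and [15, 43]
    Split: [38, 4] -> [38] and [4]
    Merge: [38] + [4] -> [4, 38]
    Split: [15, 43] -> [15] and [43]
    Merge: [15] + [43] -> [15, 43]
  Merge: [4, 38] + [15, 43] -> [4, 15, 38, 43]
Merge: [10, 15, 17, 28] + [4, 15, 38, 43] -> [4, 10, 15, 15, 17, 28, 38, 43]

Final sorted array: [4, 10, 15, 15, 17, 28, 38, 43]

The merge sort proceeds by recursively splitting the array and merging sorted halves.
After all merges, the sorted array is [4, 10, 15, 15, 17, 28, 38, 43].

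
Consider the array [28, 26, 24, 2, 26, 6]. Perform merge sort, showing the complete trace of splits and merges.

Merge sort trace:

Split: [28, 26, 24, 2, 26, 6] -> [28, 26, 24] and [2, 26, 6]
  Split: [28, 26, 24] -> [28] and [26, 24]
    Split: [26, 24] -> [26] and [24]
    Merge: [26] + [24] -> [24, 26]
  Merge: [28] + [24, 26] -> [24, 26, 28]
  Split: [2, 26, 6] -> [2] and [26, 6]
    Split: [26, 6] -> [26] and [6]
    Merge: [26] + [6] -> [6, 26]
  Merge: [2] + [6, 26] -> [2, 6, 26]
Merge: [24, 26, 28] + [2, 6, 26] -> [2, 6, 24, 26, 26, 28]

Final sorted array: [2, 6, 24, 26, 26, 28]

The merge sort proceeds by recursively splitting the array and merging sorted halves.
After all merges, the sorted array is [2, 6, 24, 26, 26, 28].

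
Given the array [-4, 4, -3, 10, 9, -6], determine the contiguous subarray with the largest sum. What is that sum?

Using Kadane's algorithm on [-4, 4, -3, 10, 9, -6]:

Scanning through the array:
Position 1 (value 4): max_ending_here = 4, max_so_far = 4
Position 2 (value -3): max_ending_here = 1, max_so_far = 4
Position 3 (value 10): max_ending_here = 11, max_so_far = 11
Position 4 (value 9): max_ending_here = 20, max_so_far = 20
Position 5 (value -6): max_ending_here = 14, max_so_far = 20

Maximum subarray: [4, -3, 10, 9]
Maximum sum: 20

The maximum subarray is [4, -3, 10, 9] with sum 20. This subarray runs from index 1 to index 4.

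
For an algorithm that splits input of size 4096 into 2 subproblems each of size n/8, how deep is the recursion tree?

For divide and conquer with division factor 8:

Problem sizes at each level:
Level 0: 4096
Level 1: 512
Level 2: 64
Level 3: 8
Level 4: 1

The root is level 0 and the size-1 base case is level 4 (the tree spans levels 0 through 4, i.e. 5 levels counting the root), so the depth is the number of divisions: log_8(4096) = 4

The recursion tree depth is log_8(4096) = 4. At each level, the problem size is divided by 8, so it takes 4 divisions to reduce to a base case of size 1. The algorithm makes 2 recursive calls at each level.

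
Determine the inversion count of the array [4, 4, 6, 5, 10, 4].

Finding inversions in [4, 4, 6, 5, 10, 4]:

(2, 3): arr[2]=6 > arr[3]=5
(2, 5): arr[2]=6 > arr[5]=4
(3, 5): arr[3]=5 > arr[5]=4
(4, 5): arr[4]=10 > arr[5]=4

Total inversions: 4

The array has 4 inversion(s): (2,3), (2,5), (3,5), (4,5). Each pair (i,j) satisfies i < j and arr[i] > arr[j].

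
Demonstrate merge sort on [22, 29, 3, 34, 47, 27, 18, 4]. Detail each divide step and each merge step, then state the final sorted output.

Merge sort trace:

Split: [22, 29, 3, 34, 47, 27, 18, 4] -> [22, 29, 3, 34] and [47, 27, 18, 4]
  Split: [22, 29, 3, 34] -> [22, 29] and [3, 34]
    Split: [22, 29] -> [22] and [29]
    Merge: [22] + [29] -> [22, 29]
    Split: [3, 34] -> [3] and [34]
    Merge: [3] + [34] -> [3, 34]
  Merge: [22, 29] + [3, 34] -> [3, 22, 29, 34]
  Split: [47, 27, 18, 4] -> [47, 27] and [18, 4]
    Split: [47, 27] -> [47] and [27]
    Merge: [47] + [27] -> [27, 47]
    Split: [18, 4] -> [18] and [4]
    Merge: [18] + [4] -> [4, 18]
  Merge: [27, 47] + [4, 18] -> [4, 18, 27, 47]
Merge: [3, 22, 29, 34] + [4, 18, 27, 47] -> [3, 4, 18, 22, 27, 29, 34, 47]

Final sorted array: [3, 4, 18, 22, 27, 29, 34, 47]

The merge sort proceeds by recursively splitting the array and merging sorted halves.
After all merges, the sorted array is [3, 4, 18, 22, 27, 29, 34, 47].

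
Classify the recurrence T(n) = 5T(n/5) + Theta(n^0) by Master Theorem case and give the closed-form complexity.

Master Theorem for T(n) = 5T(n/5) + O(n^0):

a = 5, b = 5, c = 0
log_b(a) = log_5(5) = 1.0000

Case 1: c = 0 < log_5(5) = 1.0000
T(n) = O(n^(log_5 5)) = O(n)

For T(n) = 5T(n/5) + O(n^0): log_5(5) = 1.0000. This is Case 1 of the Master Theorem (c < log_b(a), work dominated by leaves), giving O(n).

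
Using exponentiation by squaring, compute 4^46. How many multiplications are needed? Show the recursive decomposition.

Computing 4^46 by squaring (build up from 4^1; each line after the first costs one multiplication):

4^1 = 4
4^2 = (4^1)^2 = 4^2 = 16
4^4 = (4^2)^2 = 16^2 = 256
4^5 = 4 * 4^4 = 4 * 256 = 1024
4^10 = (4^5)^2 = 1024^2 = 1048576
4^11 = 4 * 4^10 = 4 * 1048576 = 4194304
4^22 = (4^11)^2 = 4194304^2 = 17592186044416
4^23 = 4 * 4^22 = 4 * 17592186044416 = 70368744177664
4^46 = (4^23)^2 = 70368744177664^2 = 4951760157141521099596496896

Result: 4951760157141521099596496896
Multiplications needed: 8 (8 lines after 4^1)

4^46 = 4951760157141521099596496896. Using exponentiation by squaring, this requires 8 multiplications. The key idea: if the exponent is even, square the half-power; if odd, multiply by the base once.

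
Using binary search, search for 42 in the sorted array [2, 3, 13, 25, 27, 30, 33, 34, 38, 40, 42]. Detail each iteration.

Binary search for 42 in [2, 3, 13, 25, 27, 30, 33, 34, 38, 40, 42]:

lo=0, hi=10, mid=5, arr[mid]=30 -> 30 < 42, search right half
lo=6, hi=10, mid=8, arr[mid]=38 -> 38 < 42, search right half
lo=9, hi=10, mid=9, arr[mid]=40 -> 40 < 42, search right half
lo=10, hi=10, mid=10, arr[mid]=42 -> Found target at index 10!

Binary search finds 42 at index 10 after 4 comparisons. The search repeatedly halves the search space by comparing with the middle element.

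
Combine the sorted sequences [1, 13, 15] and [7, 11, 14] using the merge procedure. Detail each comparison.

Merging process:

Compare 1 vs 7: take 1 from left. Merged: [1]
Compare 13 vs 7: take 7 from right. Merged: [1, 7]
Compare 13 vs 11: take 11 from right. Merged: [1, 7, 11]
Compare 13 vs 14: take 13 from left. Merged: [1, 7, 11, 13]
Compare 15 vs 14: take 14 from right. Merged: [1, 7, 11, 13, 14]
Append remaining from left: [15]. Merged: [1, 7, 11, 13, 14, 15]

Final merged array: [1, 7, 11, 13, 14, 15]
Total comparisons: 5

The merged array is [1, 7, 11, 13, 14, 15], requiring 5 comparisons. The merge step runs in O(n) time where n is the total number of elements.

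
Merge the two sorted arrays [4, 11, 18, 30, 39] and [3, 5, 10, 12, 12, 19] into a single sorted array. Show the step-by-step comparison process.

Merging process:

Compare 4 vs 3: take 3 from right. Merged: [3]
Compare 4 vs 5: take 4 from left. Merged: [3, 4]
Compare 11 vs 5: take 5 from right. Merged: [3, 4, 5]
Compare 11 vs 10: take 10 from right. Merged: [3, 4, 5, 10]
Compare 11 vs 12: take 11 from left. Merged: [3, 4, 5, 10, 11]
Compare 18 vs 12: take 12 from right. Merged: [3, 4, 5, 10, 11, 12]
Compare 18 vs 12: take 12 from right. Merged: [3, 4, 5, 10, 11, 12, 12]
Compare 18 vs 19: take 18 from left. Merged: [3, 4, 5, 10, 11, 12, 12, 18]
Compare 30 vs 19: take 19 from right. Merged: [3, 4, 5, 10, 11, 12, 12, 18, 19]
Append remaining from left: [30, 39]. Merged: [3, 4, 5, 10, 11, 12, 12, 18, 19, 30, 39]

Final merged array: [3, 4, 5, 10, 11, 12, 12, 18, 19, 30, 39]
Total comparisons: 9

The merged array is [3, 4, 5, 10, 11, 12, 12, 18, 19, 30, 39], requiring 9 comparisons. The merge step runs in O(n) time where n is the total number of elements.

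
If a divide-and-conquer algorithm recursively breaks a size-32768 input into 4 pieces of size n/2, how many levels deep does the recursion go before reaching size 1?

For divide and conquer with division factor 2:

Problem sizes at each level:
Level 0: 32768
Level 1: 16384
Level 2: 8192
Level 3: 4096
Level 4: 2048
Level 5: 1024
Level 6: 512
Level 7: 256
Level 8: 128
Level 9: 64
Level 10: 32
Level 11: 16
Level 12: 8
Level 13: 4
Level 14: 2
Level 15: 1

The root is level 0 and the size-1 base case is level 15 (the tree spans levels 0 through 15, i.e. 16 levels counting the root), so the depth is the number of divisions: log_2(32768) = 15

The recursion tree depth is log_2(32768) = 15. At each level, the problem size is divided by 2, so it takes 15 divisions to reduce to a base case of size 1. The algorithm makes 4 recursive calls at each level.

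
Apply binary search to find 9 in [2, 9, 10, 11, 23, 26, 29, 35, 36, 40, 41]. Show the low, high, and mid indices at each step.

Binary search for 9 in [2, 9, 10, 11, 23, 26, 29, 35, 36, 40, 41]:

lo=0, hi=10, mid=5, arr[mid]=26 -> 26 > 9, search left half
lo=0, hi=4, mid=2, arr[mid]=10 -> 10 > 9, search left half
lo=0, hi=1, mid=0, arr[mid]=2 -> 2 < 9, search right half
lo=1, hi=1, mid=1, arr[mid]=9 -> Found target at index 1!

Binary search finds 9 at index 1 after 4 comparisons. The search repeatedly halves the search space by comparing with the middle element.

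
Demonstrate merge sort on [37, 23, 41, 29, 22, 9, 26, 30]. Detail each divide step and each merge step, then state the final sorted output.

Merge sort trace:

Split: [37, 23, 41, 29, 22, 9, 26, 30] -> [37, 23, 41, 29] and [22, 9, 26, 30]
  Split: [37, 23, 41, 29] -> [37, 23] and [41, 29]
    Split: [37, 23] -> [37] and [23]
    Merge: [37] + [23] -> [23, 37]
    Split: [41, 29] -> [41] and [29]
    Merge: [41] + [29] -> [29, 41]
  Merge: [23, 37] + [29, 41] -> [23, 29, 37, 41]
  Split: [22, 9, 26, 30] -> [22, 9] and [26, 30]
    Split: [22, 9] -> [22] and [9]
    Merge: [22] + [9] -> [9, 22]
    Split: [26, 30] -> [26] and [30]
    Merge: [26] + [30] -> [26, 30]
  Merge: [9, 22] + [26, 30] -> [9, 22, 26, 30]
Merge: [23, 29, 37, 41] + [9, 22, 26, 30] -> [9, 22, 23, 26, 29, 30, 37, 41]

Final sorted array: [9, 22, 23, 26, 29, 30, 37, 41]

The merge sort proceeds by recursively splitting the array and merging sorted halves.
After all merges, the sorted array is [9, 22, 23, 26, 29, 30, 37, 41].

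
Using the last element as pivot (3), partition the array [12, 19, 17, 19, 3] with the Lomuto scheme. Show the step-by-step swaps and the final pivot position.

Lomuto partition with pivot = 3:

Initial array: [12, 19, 17, 19, 3]

arr[0]=12 > 3: no swap
arr[1]=19 > 3: no swap
arr[2]=17 > 3: no swap
arr[3]=19 > 3: no swap

Place pivot at position 0: [3, 19, 17, 19, 12]
Pivot position: 0

After partitioning with pivot 3, the array becomes [3, 19, 17, 19, 12]. The pivot is placed at index 0. All elements to the left of the pivot are <= 3, and all elements to the right are > 3.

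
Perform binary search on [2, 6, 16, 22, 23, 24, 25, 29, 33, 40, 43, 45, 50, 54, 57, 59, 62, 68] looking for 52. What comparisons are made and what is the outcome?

Binary search for 52 in [2, 6, 16, 22, 23, 24, 25, 29, 33, 40, 43, 45, 50, 54, 57, 59, 62, 68]:

lo=0, hi=17, mid=8, arr[mid]=33 -> 33 < 52, search right half
lo=9, hi=17, mid=13, arr[mid]=54 -> 54 > 52, search left half
lo=9, hi=12, mid=10, arr[mid]=43 -> 43 < 52, search right half
lo=11, hi=12, mid=11, arr[mid]=45 -> 45 < 52, search right half
lo=12, hi=12, mid=12, arr[mid]=50 -> 50 < 52, search right half
lo=13 > hi=12, target 52 not found

Binary search determines that 52 is not in the array after 5 comparisons. The search space was exhausted without finding the target.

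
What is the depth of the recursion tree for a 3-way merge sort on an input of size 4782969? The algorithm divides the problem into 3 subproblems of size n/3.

For divide and conquer with division factor 3:

Problem sizes at each level:
Level 0: 4782969
Level 1: 1594323
Level 2: 531441
Level 3: 177147
Level 4: 59049
Level 5: 19683
Level 6: 6561
Level 7: 2187
Level 8: 729
Level 9: 243
Level 10: 81
Level 11: 27
Level 12: 9
Level 13: 3
Level 14: 1

The root is level 0 and the size-1 base case is level 14 (the tree spans levels 0 through 14, i.e. 15 levels counting the root), so the depth is the number of divisions: log_3(4782969) = 14

The recursion tree depth is log_3(4782969) = 14. At each level, the problem size is divided by 3, so it takes 14 divisions to reduce to a base case of size 1. The algorithm makes 3 recursive calls at each level.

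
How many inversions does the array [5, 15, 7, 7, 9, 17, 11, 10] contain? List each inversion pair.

Finding inversions in [5, 15, 7, 7, 9, 17, 11, 10]:

(1, 2): arr[1]=15 > arr[2]=7
(1, 3): arr[1]=15 > arr[3]=7
(1, 4): arr[1]=15 > arr[4]=9
(1, 6): arr[1]=15 > arr[6]=11
(1, 7): arr[1]=15 > arr[7]=10
(5, 6): arr[5]=17 > arr[6]=11
(5, 7): arr[5]=17 > arr[7]=10
(6, 7): arr[6]=11 > arr[7]=10

Total inversions: 8

The array has 8 inversion(s): (1,2), (1,3), (1,4), (1,6), (1,7), (5,6), (5,7), (6,7). Each pair (i,j) satisfies i < j and arr[i] > arr[j].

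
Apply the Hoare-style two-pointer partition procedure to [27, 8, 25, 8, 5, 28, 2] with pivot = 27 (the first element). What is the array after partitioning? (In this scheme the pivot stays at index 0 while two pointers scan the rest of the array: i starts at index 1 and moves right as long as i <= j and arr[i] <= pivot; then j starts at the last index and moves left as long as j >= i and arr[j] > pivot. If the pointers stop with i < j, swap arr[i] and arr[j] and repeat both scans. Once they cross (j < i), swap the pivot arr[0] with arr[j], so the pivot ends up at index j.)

Hoare-style two-pointer partition with pivot = 27:

Initial array: [27, 8, 25, 8, 5, 28, 2]

Pointers start at i = 1, j = 6.
i stops at index 5 (arr[5]=28 > 27), j stops at index 6 (arr[6]=2 <= 27): swap arr[5] and arr[6], array becomes [27, 8, 25, 8, 5, 2, 28]
i ends at 6, j ends at 5: the pointers have crossed (j < i), so scanning stops.

Swap pivot arr[0] with arr[5] to place pivot at position 5: [2, 8, 25, 8, 5, 27, 28]
Pivot position: 5

After partitioning with pivot 27, the array becomes [2, 8, 25, 8, 5, 27, 28]. The pivot is placed at index 5. All elements to the left of the pivot are <= 27, and all elements to the right are > 27.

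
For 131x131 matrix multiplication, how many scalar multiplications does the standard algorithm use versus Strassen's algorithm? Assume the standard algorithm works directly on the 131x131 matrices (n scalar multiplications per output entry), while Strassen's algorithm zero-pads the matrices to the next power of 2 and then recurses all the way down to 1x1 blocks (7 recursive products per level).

Matrix multiplication for 131x131 matrices:

Strassen's algorithm requires power-of-2 dimensions. Pad 131x131 to 256x256 (next power of 2).

Standard algorithm: 131^3 = 2248091 multiplications
Strassen's algorithm: 7^(log2(256)) = 7^8 = 5764801 multiplications
Difference: 2248091 - 5764801 = -3516710 (Strassen uses MORE here due to padding overhead — for small or just-over-power-of-2 n, padding can outweigh the per-level savings)

Standard: 2248091 multiplications (131^3). Strassen: 5764801 multiplications (7^8, after padding to 256x256). Strassen reduces 8 recursive multiplications to 7 at each level.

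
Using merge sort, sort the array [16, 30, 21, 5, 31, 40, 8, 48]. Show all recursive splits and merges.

Merge sort trace:

Split: [16, 30, 21, 5, 31, 40, 8, 48] -> [16, 30, 21, 5] and [31, 40, 8, 48]
  Split: [16, 30, 21, 5] -> [16, 30] and [21, 5]
    Split: [16, 30] -> [16] and [30]
    Merge: [16] + [30] -> [16, 30]
    Split: [21, 5] -> [21] and [5]
    Merge: [21] + [5] -> [5, 21]
  Merge: [16, 30] + [5, 21] -> [5, 16, 21, 30]
  Split: [31, 40, 8, 48] -> [31, 40] and [8, 48]
    Split: [31, 40] -> [31] and [40]
    Merge: [31] + [40] -> [31, 40]
    Split: [8, 48] -> [8] and [48]
    Merge: [8] + [48] -> [8, 48]
  Merge: [31, 40] + [8, 48] -> [8, 31, 40, 48]
Merge: [5, 16, 21, 30] + [8, 31, 40, 48] -> [5, 8, 16, 21, 30, 31, 40, 48]

Final sorted array: [5, 8, 16, 21, 30, 31, 40, 48]

The merge sort proceeds by recursively splitting the array and merging sorted halves.
After all merges, the sorted array is [5, 8, 16, 21, 30, 31, 40, 48].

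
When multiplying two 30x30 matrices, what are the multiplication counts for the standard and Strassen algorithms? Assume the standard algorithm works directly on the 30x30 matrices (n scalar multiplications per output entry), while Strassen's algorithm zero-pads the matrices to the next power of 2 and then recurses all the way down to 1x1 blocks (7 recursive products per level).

Matrix multiplication for 30x30 matrices:

Strassen's algorithm requires power-of-2 dimensions. Pad 30x30 to 32x32 (next power of 2).

Standard algorithm: 30^3 = 27000 multiplications
Strassen's algorithm: 7^(log2(32)) = 7^5 = 16807 multiplications
Savings: 27000 - 16807 = 10193 multiplications

Standard: 27000 multiplications (30^3). Strassen: 16807 multiplications (7^5, after padding to 32x32). Strassen reduces 8 recursive multiplications to 7 at each level.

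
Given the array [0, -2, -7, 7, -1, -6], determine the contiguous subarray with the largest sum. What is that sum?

Using Kadane's algorithm on [0, -2, -7, 7, -1, -6]:

Scanning through the array:
Position 1 (value -2): max_ending_here = -2, max_so_far = 0
Position 2 (value -7): max_ending_here = -7, max_so_far = 0
Position 3 (value 7): max_ending_here = 7, max_so_far = 7
Position 4 (value -1): max_ending_here = 6, max_so_far = 7
Position 5 (value -6): max_ending_here = 0, max_so_far = 7

Maximum subarray: [7]
Maximum sum: 7

The maximum subarray is [7] with sum 7. This subarray runs from index 3 to index 3.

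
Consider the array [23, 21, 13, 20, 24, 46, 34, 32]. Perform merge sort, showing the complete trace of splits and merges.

Merge sort trace:

Split: [23, 21, 13, 20, 24, 46, 34, 32] -> [23, 21, 13, 20] and [24, 46, 34, 32]
  Split: [23, 21, 13, 20] -> [23, 21] and [13, 20]
    Split: [23, 21] -> [23] and [21]
    Merge: [23] + [21] -> [21, 23]
    Split: [13, 20] -> [13] and [20]
    Merge: [13] + [20] -> [13, 20]
  Merge: [21, 23] + [13, 20] -> [13, 20, 21, 23]
  Split: [24, 46, 34, 32] -> [24, 46] and [34, 32]
    Split: [24, 46] -> [24] and [46]
    Merge: [24] + [46] -> [24, 46]
    Split: [34, 32] -> [34] and [32]
    Merge: [34] + [32] -> [32, 34]
  Merge: [24, 46] + [32, 34] -> [24, 32, 34, 46]
Merge: [13, 20, 21, 23] + [24, 32, 34, 46] -> [13, 20, 21, 23, 24, 32, 34, 46]

Final sorted array: [13, 20, 21, 23, 24, 32, 34, 46]

The merge sort proceeds by recursively splitting the array and merging sorted halves.
After all merges, the sorted array is [13, 20, 21, 23, 24, 32, 34, 46].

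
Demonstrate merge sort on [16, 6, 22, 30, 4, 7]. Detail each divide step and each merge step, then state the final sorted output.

Merge sort trace:

Split: [16, 6, 22, 30, 4, 7] -> [16, 6, 22] and [30, 4, 7]
  Split: [16, 6, 22] -> [16] and [6, 22]
    Split: [6, 22] -> [6] and [22]
    Merge: [6] + [22] -> [6, 22]
  Merge: [16] + [6, 22] -> [6, 16, 22]
  Split: [30, 4, 7] -> [30] and [4, 7]
    Split: [4, 7] -> [4] and [7]
    Merge: [4] + [7] -> [4, 7]
  Merge: [30] + [4, 7] -> [4, 7, 30]
Merge: [6, 16, 22] + [4, 7, 30] -> [4, 6, 7, 16, 22, 30]

Final sorted array: [4, 6, 7, 16, 22, 30]

The merge sort proceeds by recursively splitting the array and merging sorted halves.
After all merges, the sorted array is [4, 6, 7, 16, 22, 30].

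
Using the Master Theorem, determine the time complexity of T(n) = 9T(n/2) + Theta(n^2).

Master Theorem for T(n) = 9T(n/2) + O(n^2):

a = 9, b = 2, c = 2
log_b(a) = log_2(9) = 3.1699

Case 1: c = 2 < log_2(9) = 3.1699
T(n) = O(n^(log_2 9))

For T(n) = 9T(n/2) + O(n^2): log_2(9) = 3.1699. This is Case 1 of the Master Theorem (c < log_b(a), work dominated by leaves), giving O(n^(log_2 9)).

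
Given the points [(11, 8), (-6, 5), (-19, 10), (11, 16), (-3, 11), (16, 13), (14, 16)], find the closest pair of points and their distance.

Computing all pairwise distances among 7 points:

d((11, 8), (-6, 5)) = 17.2627
d((11, 8), (-19, 10)) = 30.0666
d((11, 8), (11, 16)) = 8.0
d((11, 8), (-3, 11)) = 14.3178
d((11, 8), (16, 13)) = 7.0711
d((11, 8), (14, 16)) = 8.544
d((-6, 5), (-19, 10)) = 13.9284
d((-6, 5), (11, 16)) = 20.2485
d((-6, 5), (-3, 11)) = 6.7082
d((-6, 5), (16, 13)) = 23.4094
d((-6, 5), (14, 16)) = 22.8254
d((-19, 10), (11, 16)) = 30.5941
d((-19, 10), (-3, 11)) = 16.0312
d((-19, 10), (16, 13)) = 35.1283
d((-19, 10), (14, 16)) = 33.541
d((11, 16), (-3, 11)) = 14.8661
d((11, 16), (16, 13)) = 5.831
d((11, 16), (14, 16)) = 3.0 <-- minimum
d((-3, 11), (16, 13)) = 19.105
d((-3, 11), (14, 16)) = 17.72
d((16, 13), (14, 16)) = 3.6056

Closest pair: (11, 16) and (14, 16) with distance 3.0

The closest pair is (11, 16) and (14, 16) with Euclidean distance 3.0. For 7 points, brute-force pairwise comparison is shown above. For large n, the divide-and-conquer algorithm (sort by x, recurse on halves, check the dividing strip) achieves O(n log n).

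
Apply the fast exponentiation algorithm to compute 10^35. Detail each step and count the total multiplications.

Computing 10^35 by squaring (build up from 10^1; each line after the first costs one multiplication):

10^1 = 10
10^2 = (10^1)^2 = 10^2 = 100
10^4 = (10^2)^2 = 100^2 = 10000
10^8 = (10^4)^2 = 10000^2 = 100000000
10^16 = (10^8)^2 = 100000000^2 = 10000000000000000
10^17 = 10 * 10^16 = 10 * 10000000000000000 = 100000000000000000
10^34 = (10^17)^2 = 100000000000000000^2 = 10000000000000000000000000000000000
10^35 = 10 * 10^34 = 10 * 10000000000000000000000000000000000 = 100000000000000000000000000000000000

Result: 100000000000000000000000000000000000
Multiplications needed: 7 (7 lines after 10^1)

10^35 = 100000000000000000000000000000000000. Using exponentiation by squaring, this requires 7 multiplications. The key idea: if the exponent is even, square the half-power; if odd, multiply by the base once.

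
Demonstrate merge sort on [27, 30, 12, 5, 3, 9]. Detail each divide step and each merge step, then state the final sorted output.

Merge sort trace:

Split: [27, 30, 12, 5, 3, 9] -> [27, 30, 12] and [5, 3, 9]
  Split: [27, 30, 12] -> [27] and [30, 12]
    Split: [30, 12] -> [30] and [12]
    Merge: [30] + [12] -> [12, 30]
  Merge: [27] + [12, 30] -> [12, 27, 30]
  Split: [5, 3, 9] -> [5] and [3, 9]
    Split: [3, 9] -> [3] and [9]
    Merge: [3] + [9] -> [3, 9]
  Merge: [5] + [3, 9] -> [3, 5, 9]
Merge: [12, 27, 30] + [3, 5, 9] -> [3, 5, 9, 12, 27, 30]

Final sorted array: [3, 5, 9, 12, 27, 30]

The merge sort proceeds by recursively splitting the array and merging sorted halves.
After all merges, the sorted array is [3, 5, 9, 12, 27, 30].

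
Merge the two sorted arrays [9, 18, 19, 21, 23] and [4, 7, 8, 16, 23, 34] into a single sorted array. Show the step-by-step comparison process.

Merging process:

Compare 9 vs 4: take 4 from right. Merged: [4]
Compare 9 vs 7: take 7 from right. Merged: [4, 7]
Compare 9 vs 8: take 8 from right. Merged: [4, 7, 8]
Compare 9 vs 16: take 9 from left. Merged: [4, 7, 8, 9]
Compare 18 vs 16: take 16 from right. Merged: [4, 7, 8, 9, 16]
Compare 18 vs 23: take 18 from left. Merged: [4, 7, 8, 9, 16, 18]
Compare 19 vs 23: take 19 from left. Merged: [4, 7, 8, 9, 16, 18, 19]
Compare 21 vs 23: take 21 from left. Merged: [4, 7, 8, 9, 16, 18, 19, 21]
Compare 23 vs 23: take 23 from left. Merged: [4, 7, 8, 9, 16, 18, 19, 21, 23]
Append remaining from right: [23, 34]. Merged: [4, 7, 8, 9, 16, 18, 19, 21, 23, 23, 34]

Final merged array: [4, 7, 8, 9, 16, 18, 19, 21, 23, 23, 34]
Total comparisons: 9

The merged array is [4, 7, 8, 9, 16, 18, 19, 21, 23, 23, 34], requiring 9 comparisons. The merge step runs in O(n) time where n is the total number of elements.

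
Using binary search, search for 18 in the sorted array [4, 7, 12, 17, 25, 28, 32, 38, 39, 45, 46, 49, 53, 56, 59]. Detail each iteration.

Binary search for 18 in [4, 7, 12, 17, 25, 28, 32, 38, 39, 45, 46, 49, 53, 56, 59]:

lo=0, hi=14, mid=7, arr[mid]=38 -> 38 > 18, search left half
lo=0, hi=6, mid=3, arr[mid]=17 -> 17 < 18, search right half
lo=4, hi=6, mid=5, arr[mid]=28 -> 28 > 18, search left half
lo=4, hi=4, mid=4, arr[mid]=25 -> 25 > 18, search left half
lo=4 > hi=3, target 18 not found

Binary search determines that 18 is not in the array after 4 comparisons. The search space was exhausted without finding the target.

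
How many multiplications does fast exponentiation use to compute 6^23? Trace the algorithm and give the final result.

Computing 6^23 by squaring (build up from 6^1; each line after the first costs one multiplication):

6^1 = 6
6^2 = (6^1)^2 = 6^2 = 36
6^4 = (6^2)^2 = 36^2 = 1296
6^5 = 6 * 6^4 = 6 * 1296 = 7776
6^10 = (6^5)^2 = 7776^2 = 60466176
6^11 = 6 * 6^10 = 6 * 60466176 = 362797056
6^22 = (6^11)^2 = 362797056^2 = 131621703842267136
6^23 = 6 * 6^22 = 6 * 131621703842267136 = 789730223053602816

Result: 789730223053602816
Multiplications needed: 7 (7 lines after 6^1)

6^23 = 789730223053602816. Using exponentiation by squaring, this requires 7 multiplications. The key idea: if the exponent is even, square the half-power; if odd, multiply by the base once.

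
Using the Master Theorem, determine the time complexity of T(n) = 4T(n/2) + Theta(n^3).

Master Theorem for T(n) = 4T(n/2) + O(n^3):

a = 4, b = 2, c = 3
log_b(a) = log_2(4) = 2.0000

Case 3: c = 3 > log_2(4) = 2.0000
T(n) = O(n^3) = O(n^3)

For T(n) = 4T(n/2) + O(n^3): log_2(4) = 2.0000. This is Case 3 of the Master Theorem (c > log_b(a), work dominated by root), giving O(n^3).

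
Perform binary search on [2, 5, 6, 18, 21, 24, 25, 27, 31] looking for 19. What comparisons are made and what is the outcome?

Binary search for 19 in [2, 5, 6, 18, 21, 24, 25, 27, 31]:

lo=0, hi=8, mid=4, arr[mid]=21 -> 21 > 19, search left half
lo=0, hi=3, mid=1, arr[mid]=5 -> 5 < 19, search right half
lo=2, hi=3, mid=2, arr[mid]=6 -> 6 < 19, search right half
lo=3, hi=3, mid=3, arr[mid]=18 -> 18 < 19, search right half
lo=4 > hi=3, target 19 not found

Binary search determines that 19 is not in the array after 4 comparisons. The search space was exhausted without finding the target.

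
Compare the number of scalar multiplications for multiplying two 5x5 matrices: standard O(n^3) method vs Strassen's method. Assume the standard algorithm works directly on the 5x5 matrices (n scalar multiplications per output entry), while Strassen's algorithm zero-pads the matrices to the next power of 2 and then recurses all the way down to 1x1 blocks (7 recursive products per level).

Matrix multiplication for 5x5 matrices:

Strassen's algorithm requires power-of-2 dimensions. Pad 5x5 to 8x8 (next power of 2).

Standard algorithm: 5^3 = 125 multiplications
Strassen's algorithm: 7^(log2(8)) = 7^3 = 343 multiplications
Difference: 125 - 343 = -218 (Strassen uses MORE here due to padding overhead — for small or just-over-power-of-2 n, padding can outweigh the per-level savings)

Standard: 125 multiplications (5^3). Strassen: 343 multiplications (7^3, after padding to 8x8). Strassen reduces 8 recursive multiplications to 7 at each level.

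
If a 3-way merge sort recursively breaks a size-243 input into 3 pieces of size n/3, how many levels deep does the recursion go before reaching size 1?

For divide and conquer with division factor 3:

Problem sizes at each level:
Level 0: 243
Level 1: 81
Level 2: 27
Level 3: 9
Level 4: 3
Level 5: 1

The root is level 0 and the size-1 base case is level 5 (the tree spans levels 0 through 5, i.e. 6 levels counting the root), so the depth is the number of divisions: log_3(243) = 5

The recursion tree depth is log_3(243) = 5. At each level, the problem size is divided by 3, so it takes 5 divisions to reduce to a base case of size 1. The algorithm makes 3 recursive calls at each level.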